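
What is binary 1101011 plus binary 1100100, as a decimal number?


1101011 + 1100100 = 11001111 = 207

207


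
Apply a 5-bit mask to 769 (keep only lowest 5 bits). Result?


769 & 31 = 1

1


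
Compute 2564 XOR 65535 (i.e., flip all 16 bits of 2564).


2564 ^ 65535 = 62971

62971


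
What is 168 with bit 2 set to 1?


168 | (1 << 2) = 168 | 4 = 172

172


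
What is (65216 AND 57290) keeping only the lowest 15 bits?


Step 1: 65216 & 57290 = 57024
Step 2: 57024 & 32767 = 24256

24256


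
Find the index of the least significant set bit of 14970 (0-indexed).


0b11101001111010. Lowest set bit at position 1

1


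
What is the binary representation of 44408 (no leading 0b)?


44408 = 1010110101111000 in binary

1010110101111000


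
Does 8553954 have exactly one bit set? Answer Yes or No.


0b100000101000010111100010. Multiple bits set => No

No


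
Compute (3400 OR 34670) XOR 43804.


Step 1: 3400 | 34670 = 36718
Step 2: 36718 ^ 43804 = 9330

9330


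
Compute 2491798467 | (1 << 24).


2491798467 | (1 << 24) = 2491798467 | 16777216 = 2508575683

2508575683


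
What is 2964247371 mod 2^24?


2964247371 & 16777215 = 11457355

11457355


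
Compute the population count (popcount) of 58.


0b111010 has 4 set bits

4


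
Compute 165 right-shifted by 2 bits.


0b10100101 >> 2 = 0b101001 = 41

41


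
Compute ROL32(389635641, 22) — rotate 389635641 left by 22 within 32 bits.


Rotate 0b10111001110010101111000111001 left by 22 (32-bit) = 0b10001110010001011100111001010111 = 2386939479

2386939479


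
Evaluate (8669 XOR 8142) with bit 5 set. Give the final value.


Step 1: 8669 ^ 8142 = 15891
Step 2: 15891 | (1 << 5) = 15891 | 32 = 15923

15923


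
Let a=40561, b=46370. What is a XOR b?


40561 ^ 46370 = 11091

11091


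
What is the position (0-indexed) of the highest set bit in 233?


0b11101001. Highest set bit at position 7

7


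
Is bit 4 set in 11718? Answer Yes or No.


0b10110111000110, bit 4 = 0. No

No


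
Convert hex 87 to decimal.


87 hex = 135 decimal

135


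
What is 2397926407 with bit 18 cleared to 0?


2397926407 & ~(1 << 18) = 2397664263

2397664263


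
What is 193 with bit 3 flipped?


193 ^ (1 << 3) = 193 ^ 8 = 201

201


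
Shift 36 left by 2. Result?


0b100100 << 2 = 0b10010000 = 144

144


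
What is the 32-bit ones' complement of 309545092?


309545092 ^ 4294967295 = 3985422203

3985422203


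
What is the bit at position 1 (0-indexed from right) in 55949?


0b1101101010001101, position 1 = 0

0


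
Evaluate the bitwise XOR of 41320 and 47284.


0b1010000101101000 ^ 0b1011100010110100 = 0b1100111011100 = 6620

6620


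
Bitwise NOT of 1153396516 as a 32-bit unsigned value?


~0b1000100101111110110111100100100 = 0b10111011010000001001000011011011 = 3141570779 (32-bit unsigned)

3141570779


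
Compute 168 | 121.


0b10101000 | 0b1111001 = 0b11111001 = 249

249


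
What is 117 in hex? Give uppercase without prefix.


117 = 75 hex

75


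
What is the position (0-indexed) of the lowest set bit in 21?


0b10101. Lowest set bit at position 0

0


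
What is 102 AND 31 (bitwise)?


0b1100110 & 0b11111 = 0b110 = 6

6


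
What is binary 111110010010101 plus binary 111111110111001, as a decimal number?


111110010010101 + 111111110111001 = 1111110001001110 = 64590

64590


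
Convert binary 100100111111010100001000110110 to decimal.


100100111111010100001000110110 in decimal = 620577334

620577334


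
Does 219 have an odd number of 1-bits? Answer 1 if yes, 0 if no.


0b11011011 has 6 ones => parity 0

0


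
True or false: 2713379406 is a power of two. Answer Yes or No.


0b10100001101110101110001001001110. Multiple bits set => No

No


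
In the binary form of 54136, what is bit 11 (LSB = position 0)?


0b1101001101111000, position 11 = 0

0


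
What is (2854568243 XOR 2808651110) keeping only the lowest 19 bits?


Step 1: 2854568243 ^ 2808651110 = 223206485
Step 2: 223206485 & 524287 = 384085

384085


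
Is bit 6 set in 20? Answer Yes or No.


0b10100, bit 6 = 0. No

No


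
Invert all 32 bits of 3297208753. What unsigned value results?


3297208753 ^ 4294967295 = 997758542

997758542


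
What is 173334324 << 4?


0b1010010101001101111100110100 << 4 = 0b10100101010011011111001101000000 = 2773349184

2773349184


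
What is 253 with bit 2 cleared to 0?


253 & ~(1 << 2) = 249

249


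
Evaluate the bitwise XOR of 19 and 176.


0b10011 ^ 0b10110000 = 0b10100011 = 163

163


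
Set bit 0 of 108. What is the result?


108 | (1 << 0) = 108 | 1 = 109

109


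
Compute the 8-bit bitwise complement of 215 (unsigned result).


~0b11010111 = 0b101000 = 40 (8-bit unsigned)

40


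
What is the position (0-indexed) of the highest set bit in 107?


0b1101011. Highest set bit at position 6

6


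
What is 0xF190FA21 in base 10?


F190FA21 hex = 4052810273 decimal

4052810273


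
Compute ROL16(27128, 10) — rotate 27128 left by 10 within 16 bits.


Rotate 0b110100111111000 left by 10 (16-bit) = 0b1110000110100111 = 57767

57767


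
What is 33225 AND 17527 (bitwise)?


0b1000000111001001 & 0b100010001110111 = 0b1000001 = 65

65


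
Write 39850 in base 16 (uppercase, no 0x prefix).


39850 = 9BAA hex

9BAA


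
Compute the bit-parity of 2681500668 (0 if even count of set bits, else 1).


0b10011111110101000111001111111100 has 21 ones => parity 1

1


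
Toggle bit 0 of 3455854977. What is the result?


3455854977 ^ (1 << 0) = 3455854977 ^ 1 = 3455854976

3455854976


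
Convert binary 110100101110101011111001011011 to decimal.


110100101110101011111001011011 in decimal = 884653659

884653659


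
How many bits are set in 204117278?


0b1100001010101001010100011110 has 13 set bits

13


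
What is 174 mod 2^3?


174 & 7 = 6

6


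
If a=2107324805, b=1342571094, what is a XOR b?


2107324805 ^ 1342571094 = 765279187

765279187


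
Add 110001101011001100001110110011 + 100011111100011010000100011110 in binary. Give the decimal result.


110001101011001100001110110011 + 100011111100011010000100011110 = 1010101100111100110010011010001 = 1436443857

1436443857


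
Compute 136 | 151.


0b10001000 | 0b10010111 = 0b10011111 = 159

159


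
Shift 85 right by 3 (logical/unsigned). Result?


0b1010101 >> 3 = 0b1010 = 10

10


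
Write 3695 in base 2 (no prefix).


3695 = 111001101111 in binary

111001101111


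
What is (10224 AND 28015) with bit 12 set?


Step 1: 10224 & 28015 = 9568
Step 2: 9568 | (1 << 12) = 9568 | 4096 = 13664

13664


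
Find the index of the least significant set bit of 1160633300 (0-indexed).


0b1000101001011011101101111010100. Lowest set bit at position 2

2


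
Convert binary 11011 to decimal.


11011 in decimal = 27

27


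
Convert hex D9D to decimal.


D9D hex = 3485 decimal

3485


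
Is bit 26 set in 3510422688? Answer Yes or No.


0b11010001001111001100110010100000, bit 26 = 0. No

No


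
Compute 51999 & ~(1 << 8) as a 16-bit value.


51999 & ~(1 << 8) = 51743

51743


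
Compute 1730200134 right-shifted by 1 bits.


0b1100111001000001100001001000110 >> 1 = 0b110011100100000110000100100011 = 865100067

865100067


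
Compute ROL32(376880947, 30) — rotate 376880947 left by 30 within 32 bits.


Rotate 0b10110011101101011111100110011 left by 30 (32-bit) = 0b11000101100111011010111111001100 = 3315445708

3315445708


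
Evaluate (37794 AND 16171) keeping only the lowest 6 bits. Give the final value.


Step 1: 37794 & 16171 = 4898
Step 2: 4898 & 63 = 34

34


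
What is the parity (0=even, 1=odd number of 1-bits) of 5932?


0b1011100101100 has 7 ones => parity 1

1


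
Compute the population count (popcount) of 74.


0b1001010 has 3 set bits

3


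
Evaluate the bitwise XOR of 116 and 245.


0b1110100 ^ 0b11110101 = 0b10000001 = 129

129


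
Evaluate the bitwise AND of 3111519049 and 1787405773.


0b10111001011101100000001101001001 & 0b1101010100010011010010111001101 = 0b101000000000000000000101001001 = 671088969

671088969


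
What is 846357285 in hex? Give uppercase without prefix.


846357285 = 32726325 hex

32726325


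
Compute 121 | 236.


0b1111001 | 0b11101100 = 0b11111101 = 253

253


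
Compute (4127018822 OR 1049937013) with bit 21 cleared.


Step 1: 4127018822 | 1049937013 = 4294823799
Step 2: 4294823799 & ~(1 << 21) = 4292726647

4292726647


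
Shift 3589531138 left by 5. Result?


0b11010101111100111110011000000010 << 5 = 0b1101010111110011111001100000001000000 = 114864996416

114864996416


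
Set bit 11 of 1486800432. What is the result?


1486800432 | (1 << 11) = 1486800432 | 2048 = 1486802480

1486802480


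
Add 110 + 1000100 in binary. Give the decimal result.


110 + 1000100 = 1001010 = 74

74


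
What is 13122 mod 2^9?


13122 & 511 = 322

322


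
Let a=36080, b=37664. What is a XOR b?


36080 ^ 37664 = 8144

8144


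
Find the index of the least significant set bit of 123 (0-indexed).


0b1111011. Lowest set bit at position 0

0


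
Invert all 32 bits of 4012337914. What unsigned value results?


4012337914 ^ 4294967295 = 282629381

282629381


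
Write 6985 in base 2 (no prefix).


6985 = 1101101001001 in binary

1101101001001


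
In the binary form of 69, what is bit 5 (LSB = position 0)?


0b1000101, position 5 = 0

0


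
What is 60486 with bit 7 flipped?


60486 ^ (1 << 7) = 60486 ^ 128 = 60614

60614


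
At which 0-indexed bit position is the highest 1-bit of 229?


0b11100101. Highest set bit at position 7

7


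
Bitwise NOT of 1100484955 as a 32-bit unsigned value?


~0b1000001100110000001000101011011 = 0b10111110011001111110111010100100 = 3194482340 (32-bit unsigned)

3194482340


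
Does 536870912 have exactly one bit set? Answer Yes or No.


0b100000000000000000000000000000. Only one bit set => Yes

Yes


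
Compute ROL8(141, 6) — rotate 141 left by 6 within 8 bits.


Rotate 0b10001101 left by 6 (8-bit) = 0b1100011 = 99

99


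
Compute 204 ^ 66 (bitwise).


0b11001100 ^ 0b1000010 = 0b10001110 = 142

142


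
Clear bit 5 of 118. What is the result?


118 & ~(1 << 5) = 86

86


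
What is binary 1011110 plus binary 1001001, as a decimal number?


1011110 + 1001001 = 10100111 = 167

167


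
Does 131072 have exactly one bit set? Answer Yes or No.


0b100000000000000000. Only one bit set => Yes

Yes


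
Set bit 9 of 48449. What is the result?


48449 | (1 << 9) = 48449 | 512 = 48961

48961


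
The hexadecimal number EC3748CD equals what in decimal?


EC3748CD hex = 3963046093 decimal

3963046093


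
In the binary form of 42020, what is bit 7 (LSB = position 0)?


0b1010010000100100, position 7 = 0

0


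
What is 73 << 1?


0b1001001 << 1 = 0b10010010 = 146

146


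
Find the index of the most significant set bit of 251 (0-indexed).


0b11111011. Highest set bit at position 7

7


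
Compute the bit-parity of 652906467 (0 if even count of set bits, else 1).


0b100110111010101000111111100011 has 18 ones => parity 0

0


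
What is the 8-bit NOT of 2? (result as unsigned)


~0b10 = 0b11111101 = 253 (8-bit unsigned)

253


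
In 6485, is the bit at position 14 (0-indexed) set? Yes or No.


0b1100101010101, bit 14 = 0. No

No


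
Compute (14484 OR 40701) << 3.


Step 1: 14484 | 40701 = 48893
Step 2: 48893 << 3 = 391144

391144


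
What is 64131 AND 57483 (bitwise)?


0b1111101010000011 & 0b1110000010001011 = 0b1110000010000011 = 57475

57475


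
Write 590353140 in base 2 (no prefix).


590353140 = 100011001100000001001011110100 in binary

100011001100000001001011110100


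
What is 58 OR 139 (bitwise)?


0b111010 | 0b10001011 = 0b10111011 = 187

187


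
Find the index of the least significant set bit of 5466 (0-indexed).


0b1010101011010. Lowest set bit at position 1

1


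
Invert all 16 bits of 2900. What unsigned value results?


2900 ^ 65535 = 62635

62635


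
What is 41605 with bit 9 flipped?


41605 ^ (1 << 9) = 41605 ^ 512 = 41093

41093


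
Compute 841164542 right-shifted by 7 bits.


0b110010001000110010011011111110 >> 7 = 0b11001000100011001001101 = 6571597

6571597


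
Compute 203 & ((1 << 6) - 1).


203 & 63 = 11

11


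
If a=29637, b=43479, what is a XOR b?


29637 ^ 43479 = 55826

55826


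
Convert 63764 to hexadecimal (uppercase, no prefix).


63764 = F914 hex

F914


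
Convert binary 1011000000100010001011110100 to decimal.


1011000000100010001011110100 in decimal = 184689396

184689396


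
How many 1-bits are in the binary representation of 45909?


0b1011001101010101 has 9 set bits

9


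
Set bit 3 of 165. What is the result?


165 | (1 << 3) = 165 | 8 = 173

173


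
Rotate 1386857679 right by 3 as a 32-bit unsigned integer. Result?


Rotate 0b1010010101010011100010011001111 right by 3 (32-bit) = 0b11101010010101010011100010011001 = 3931453593

3931453593


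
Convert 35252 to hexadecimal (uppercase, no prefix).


35252 = 89B4 hex

89B4


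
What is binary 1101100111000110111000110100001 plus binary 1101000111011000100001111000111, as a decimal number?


1101100111000110111000110100001 + 1101000111011000100001111000111 = 11010101110011111011010101101000 = 3587159400

3587159400


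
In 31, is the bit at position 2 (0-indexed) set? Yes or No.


0b11111, bit 2 = 1. Yes

Yes


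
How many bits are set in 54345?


0b1101010001001001 has 7 set bits

7


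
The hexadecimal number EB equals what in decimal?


EB hex = 235 decimal

235


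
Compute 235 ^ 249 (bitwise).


0b11101011 ^ 0b11111001 = 0b10010 = 18

18


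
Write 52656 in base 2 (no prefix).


52656 = 1100110110110000 in binary

1100110110110000


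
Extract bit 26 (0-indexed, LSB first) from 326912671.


0b10011011111000100101010011111, position 26 = 0

0


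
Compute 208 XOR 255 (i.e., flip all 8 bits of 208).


208 ^ 255 = 47

47


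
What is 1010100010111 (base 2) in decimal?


1010100010111 in decimal = 5399

5399


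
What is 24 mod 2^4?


24 & 15 = 8

8


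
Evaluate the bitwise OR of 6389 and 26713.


0b1100011110101 | 0b110100001011001 = 0b111100011111101 = 30973

30973


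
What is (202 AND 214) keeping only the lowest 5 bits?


Step 1: 202 & 214 = 194
Step 2: 194 & 31 = 2

2


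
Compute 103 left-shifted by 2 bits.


0b1100111 << 2 = 0b110011100 = 412

412


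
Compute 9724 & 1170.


0b10010111111100 & 0b10010010010 = 0b10010010000 = 1168

1168


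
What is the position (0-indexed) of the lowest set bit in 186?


0b10111010. Lowest set bit at position 1

1


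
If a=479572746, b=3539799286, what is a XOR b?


479572746 ^ 3539799286 = 3462971388

3462971388


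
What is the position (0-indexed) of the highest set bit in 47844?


0b1011101011100100. Highest set bit at position 15

15


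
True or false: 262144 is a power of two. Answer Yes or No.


0b1000000000000000000. Only one bit set => Yes

Yes


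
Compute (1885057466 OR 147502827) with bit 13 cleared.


Step 1: 1885057466 | 147502827 = 2027665403
Step 2: 2027665403 & ~(1 << 13) = 2027657211

2027657211


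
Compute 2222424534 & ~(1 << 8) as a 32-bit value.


2222424534 & ~(1 << 8) = 2222424278

2222424278


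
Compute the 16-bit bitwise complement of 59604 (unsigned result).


~0b1110100011010100 = 0b1011100101011 = 5931 (16-bit unsigned)

5931


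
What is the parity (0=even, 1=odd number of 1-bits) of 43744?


0b1010101011100000 has 7 ones => parity 1

1


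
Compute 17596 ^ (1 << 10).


17596 ^ (1 << 10) = 17596 ^ 1024 = 16572

16572


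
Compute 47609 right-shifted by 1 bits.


0b1011100111111001 >> 1 = 0b101110011111100 = 23804

23804


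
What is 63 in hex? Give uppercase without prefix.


63 = 3F hex

3F


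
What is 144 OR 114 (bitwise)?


0b10010000 | 0b1110010 = 0b11110010 = 242

242


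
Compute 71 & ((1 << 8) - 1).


71 & 255 = 71

71


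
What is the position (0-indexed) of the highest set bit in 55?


0b110111. Highest set bit at position 5

5


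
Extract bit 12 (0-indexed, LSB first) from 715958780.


0b101010101011001010100111111100, position 12 = 0

0


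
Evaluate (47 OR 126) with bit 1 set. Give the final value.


Step 1: 47 | 126 = 127
Step 2: 127 | (1 << 1) = 127 | 2 = 127

127


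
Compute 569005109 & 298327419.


0b100001111010100101010000110101 & 0b10001110010000001110101111011 = 0b1110010000001010000110001 = 29889585

29889585


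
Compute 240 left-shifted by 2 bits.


0b11110000 << 2 = 0b1111000000 = 960

960


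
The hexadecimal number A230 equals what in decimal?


A230 hex = 41520 decimal

41520


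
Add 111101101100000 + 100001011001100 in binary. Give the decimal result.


111101101100000 + 100001011001100 = 1011111000101100 = 48684

48684


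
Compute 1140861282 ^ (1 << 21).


1140861282 ^ (1 << 21) = 1140861282 ^ 2097152 = 1142958434

1142958434


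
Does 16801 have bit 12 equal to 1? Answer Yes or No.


0b100000110100001, bit 12 = 0. No

No


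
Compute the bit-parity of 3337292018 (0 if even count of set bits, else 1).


0b11000110111010110000100011110010 has 16 ones => parity 0

0


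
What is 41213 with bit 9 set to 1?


41213 | (1 << 9) = 41213 | 512 = 41725

41725


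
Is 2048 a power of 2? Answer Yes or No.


0b100000000000. Only one bit set => Yes

Yes


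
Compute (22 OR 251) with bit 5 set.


Step 1: 22 | 251 = 255
Step 2: 255 | (1 << 5) = 255 | 32 = 255

255


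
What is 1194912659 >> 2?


0b1000111001110001110101110010011 >> 2 = 0b10001110011100011101011100100 = 298728164

298728164


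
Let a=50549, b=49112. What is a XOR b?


50549 ^ 49112 = 31405

31405


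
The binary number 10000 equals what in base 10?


10000 in decimal = 16

16


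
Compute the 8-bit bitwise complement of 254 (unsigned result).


~0b11111110 = 0b1 = 1 (8-bit unsigned)

1


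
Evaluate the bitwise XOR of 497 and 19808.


0b111110001 ^ 0b100110101100000 = 0b100110010010001 = 19601

19601


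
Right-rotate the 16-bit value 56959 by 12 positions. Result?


Rotate 0b1101111001111111 right by 12 (16-bit) = 0b1110011111111101 = 59389

59389


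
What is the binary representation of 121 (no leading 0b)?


121 = 1111001 in binary

1111001


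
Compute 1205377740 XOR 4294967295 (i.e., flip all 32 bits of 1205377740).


1205377740 ^ 4294967295 = 3089589555

3089589555


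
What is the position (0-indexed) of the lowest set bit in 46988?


0b1011011110001100. Lowest set bit at position 2

2


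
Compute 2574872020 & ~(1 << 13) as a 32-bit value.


2574872020 & ~(1 << 13) = 2574863828

2574863828


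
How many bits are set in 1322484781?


0b1001110110100111000010000101101 has 15 set bits

15


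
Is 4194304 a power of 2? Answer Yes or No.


0b10000000000000000000000. Only one bit set => Yes

Yes


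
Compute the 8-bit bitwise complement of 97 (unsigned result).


~0b1100001 = 0b10011110 = 158 (8-bit unsigned)

158


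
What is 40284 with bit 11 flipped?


40284 ^ (1 << 11) = 40284 ^ 2048 = 38236

38236


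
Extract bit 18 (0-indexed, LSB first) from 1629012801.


0b1100001000110001100001101000001, position 18 = 0

0


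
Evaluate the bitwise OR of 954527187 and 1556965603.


0b111000111001001110110111010011 | 0b1011100110011010110100011100011 = 0b1111100111011011110110111110011 = 2095967731

2095967731


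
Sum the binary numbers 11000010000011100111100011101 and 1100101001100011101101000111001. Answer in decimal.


11000010000011100111100011101 + 1100101001100011101101000111001 = 1111101011100111010100101010110 = 2104731990

2104731990


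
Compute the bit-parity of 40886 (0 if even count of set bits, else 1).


0b1001111110110110 has 11 ones => parity 1

1


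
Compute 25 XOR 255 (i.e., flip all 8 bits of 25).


25 ^ 255 = 230

230


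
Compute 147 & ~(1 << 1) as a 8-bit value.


147 & ~(1 << 1) = 145

145


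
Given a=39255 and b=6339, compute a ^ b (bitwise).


39255 ^ 6339 = 33172

33172


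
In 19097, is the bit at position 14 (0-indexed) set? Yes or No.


0b100101010011001, bit 14 = 1. Yes

Yes


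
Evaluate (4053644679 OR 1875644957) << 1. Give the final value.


Step 1: 4053644679 | 1875644957 = 4292720543
Step 2: 4292720543 << 1 = 8585441086

8585441086


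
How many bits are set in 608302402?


0b100100010000011111010101000010 has 12 set bits

12


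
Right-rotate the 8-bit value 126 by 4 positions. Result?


Rotate 0b1111110 right by 4 (8-bit) = 0b11100111 = 231

231


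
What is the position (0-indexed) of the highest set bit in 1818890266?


0b1101100011010100001000000011010. Highest set bit at position 30

30


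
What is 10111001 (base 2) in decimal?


10111001 in decimal = 185

185


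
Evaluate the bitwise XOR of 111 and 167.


0b1101111 ^ 0b10100111 = 0b11001000 = 200

200


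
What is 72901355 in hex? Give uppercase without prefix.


72901355 = 45862EB hex

45862EB


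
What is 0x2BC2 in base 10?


2BC2 hex = 11202 decimal

11202


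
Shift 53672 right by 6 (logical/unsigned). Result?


0b1101000110101000 >> 6 = 0b1101000110 = 838

838


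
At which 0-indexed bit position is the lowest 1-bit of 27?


0b11011. Lowest set bit at position 0

0


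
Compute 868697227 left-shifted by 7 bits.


0b110011110001110100010010001011 << 7 = 0b1100111100011101000100100010110000000 = 111193245056

111193245056


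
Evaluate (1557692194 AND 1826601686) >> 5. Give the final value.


Step 1: 1557692194 & 1826601686 = 1289239042
Step 2: 1289239042 >> 5 = 40288720

40288720


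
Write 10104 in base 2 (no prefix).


10104 = 10011101111000 in binary

10011101111000


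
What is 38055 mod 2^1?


38055 & 1 = 1

1


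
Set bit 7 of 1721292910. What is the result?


1721292910 | (1 << 7) = 1721292910 | 128 = 1721293038

1721293038


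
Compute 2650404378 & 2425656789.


0b10011101111110011111011000011010 & 0b10010000100101001001010111010101 = 0b10010000100100001001010000010000 = 2425394192

2425394192


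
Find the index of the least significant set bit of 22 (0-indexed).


0b10110. Lowest set bit at position 1

1


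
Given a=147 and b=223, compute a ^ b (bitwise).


147 ^ 223 = 76

76


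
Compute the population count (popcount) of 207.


0b11001111 has 6 set bits

6


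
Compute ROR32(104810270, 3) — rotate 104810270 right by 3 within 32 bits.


Rotate 0b110001111110100011100011110 right by 3 (32-bit) = 0b11000000110001111110100011100011 = 3234326755

3234326755


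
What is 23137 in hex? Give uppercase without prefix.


23137 = 5A61 hex

5A61


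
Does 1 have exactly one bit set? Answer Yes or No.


0b1. Only one bit set => Yes

Yes


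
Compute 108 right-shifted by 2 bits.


0b1101100 >> 2 = 0b11011 = 27

27


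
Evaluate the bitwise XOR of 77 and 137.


0b1001101 ^ 0b10001001 = 0b11000100 = 196

196


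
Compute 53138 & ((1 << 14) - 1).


53138 & 16383 = 3986

3986


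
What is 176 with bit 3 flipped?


176 ^ (1 << 3) = 176 ^ 8 = 184

184


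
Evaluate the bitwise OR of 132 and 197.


0b10000100 | 0b11000101 = 0b11000101 = 197

197


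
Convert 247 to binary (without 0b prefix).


247 = 11110111 in binary

11110111


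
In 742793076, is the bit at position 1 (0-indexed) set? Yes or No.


0b101100010001100001111101110100, bit 1 = 0. No

No


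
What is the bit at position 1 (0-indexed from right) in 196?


0b11000100, position 1 = 0

0


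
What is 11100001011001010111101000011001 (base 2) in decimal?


11100001011001010111101000011001 in decimal = 3781523993

3781523993


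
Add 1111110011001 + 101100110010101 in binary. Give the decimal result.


1111110011001 + 101100110010101 = 111100100101110 = 31022

31022


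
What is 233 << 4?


0b11101001 << 4 = 0b111010010000 = 3728

3728


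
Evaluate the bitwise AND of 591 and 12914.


0b1001001111 & 0b11001001110010 = 0b1001000010 = 578

578


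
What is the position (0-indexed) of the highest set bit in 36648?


0b1000111100101000. Highest set bit at position 15

15


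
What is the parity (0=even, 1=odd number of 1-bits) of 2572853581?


0b10011001010110101010000101001101 has 15 ones => parity 1

1


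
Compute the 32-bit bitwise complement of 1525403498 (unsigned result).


~0b1011010111010111100111101101010 = 0b10100101000101000011000010010101 = 2769563797 (32-bit unsigned)

2769563797


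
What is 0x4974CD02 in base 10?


4974CD02 hex = 1232391426 decimal

1232391426


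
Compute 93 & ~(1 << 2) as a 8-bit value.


93 & ~(1 << 2) = 89

89


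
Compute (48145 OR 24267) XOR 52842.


Step 1: 48145 | 24267 = 65243
Step 2: 65243 ^ 52842 = 12465

12465


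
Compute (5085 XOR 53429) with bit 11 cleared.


Step 1: 5085 ^ 53429 = 50024
Step 2: 50024 & ~(1 << 11) = 50024

50024


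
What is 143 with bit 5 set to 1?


143 | (1 << 5) = 143 | 32 = 175

175


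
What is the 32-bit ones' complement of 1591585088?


1591585088 ^ 4294967295 = 2703382207

2703382207


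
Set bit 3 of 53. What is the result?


53 | (1 << 3) = 53 | 8 = 61

61


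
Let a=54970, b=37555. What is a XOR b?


54970 ^ 37555 = 17417

17417


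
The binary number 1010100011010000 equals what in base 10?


1010100011010000 in decimal = 43216

43216


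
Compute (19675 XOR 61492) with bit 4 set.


Step 1: 19675 ^ 61492 = 48367
Step 2: 48367 | (1 << 4) = 48367 | 16 = 48383

48383


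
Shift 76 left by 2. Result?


0b1001100 << 2 = 0b100110000 = 304

304


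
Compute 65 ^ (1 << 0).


65 ^ (1 << 0) = 65 ^ 1 = 64

64


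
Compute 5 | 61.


0b101 | 0b111101 = 0b111101 = 61

61


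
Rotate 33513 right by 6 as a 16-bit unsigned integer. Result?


Rotate 0b1000001011101001 right by 6 (16-bit) = 0b1010011000001011 = 42507

42507


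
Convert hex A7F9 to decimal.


A7F9 hex = 43001 decimal

43001


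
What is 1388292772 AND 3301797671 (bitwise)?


0b1010010101111111010101010100100 & 0b11000100110011010110111100100111 = 0b1000000100011010010101000100100 = 1082993188

1082993188


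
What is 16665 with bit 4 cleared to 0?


16665 & ~(1 << 4) = 16649

16649


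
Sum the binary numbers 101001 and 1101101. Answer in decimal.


101001 + 1101101 = 10010110 = 150

150


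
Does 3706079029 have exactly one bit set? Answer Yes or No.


0b11011100111001100100011100110101. Multiple bits set => No

No


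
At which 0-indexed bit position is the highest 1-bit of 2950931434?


0b10101111111000111010001111101010. Highest set bit at position 31

31


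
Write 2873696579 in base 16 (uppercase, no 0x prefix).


2873696579 = AB492143 hex

AB492143


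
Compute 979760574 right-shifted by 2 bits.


0b111010011001011111010110111110 >> 2 = 0b1110100110010111110101101111 = 244940143

244940143


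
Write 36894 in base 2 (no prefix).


36894 = 1001000000011110 in binary

1001000000011110


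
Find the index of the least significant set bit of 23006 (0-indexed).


0b101100111011110. Lowest set bit at position 1

1


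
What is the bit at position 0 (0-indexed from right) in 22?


0b10110, position 0 = 0

0


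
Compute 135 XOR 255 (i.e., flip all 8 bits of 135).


135 ^ 255 = 120

120


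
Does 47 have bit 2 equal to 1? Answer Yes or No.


0b101111, bit 2 = 1. Yes

Yes


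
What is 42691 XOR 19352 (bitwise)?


0b1010011011000011 ^ 0b100101110011000 = 0b1110110101011011 = 60763

60763


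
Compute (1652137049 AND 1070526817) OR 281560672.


Step 1: 1652137049 & 1070526817 = 575180865
Step 2: 575180865 | 281560672 = 852022881

852022881


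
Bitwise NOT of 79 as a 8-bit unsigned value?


~0b1001111 = 0b10110000 = 176 (8-bit unsigned)

176


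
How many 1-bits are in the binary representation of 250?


0b11111010 has 6 set bits

6


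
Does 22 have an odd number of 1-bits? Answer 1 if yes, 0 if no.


0b10110 has 3 ones => parity 1

1


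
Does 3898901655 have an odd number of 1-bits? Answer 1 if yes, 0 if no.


0b11101000011001001000010010010111 has 14 ones => parity 0

0


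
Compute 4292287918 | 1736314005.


0b11111111110101110001110110101110 | 0b1100111011111100000110010010101 = 0b11111111111111110001110110111111 = 4294909375

4294909375


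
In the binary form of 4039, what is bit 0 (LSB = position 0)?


0b111111000111, position 0 = 1

1


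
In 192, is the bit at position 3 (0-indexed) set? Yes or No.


0b11000000, bit 3 = 0. No

No


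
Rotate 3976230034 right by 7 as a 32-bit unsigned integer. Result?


Rotate 0b11101101000000000111010010010010 right by 7 (32-bit) = 0b100101110110100000000011101001 = 635044073

635044073


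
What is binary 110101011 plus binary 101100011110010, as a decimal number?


110101011 + 101100011110010 = 101101010011101 = 23197

23197


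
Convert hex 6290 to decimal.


6290 hex = 25232 decimal

25232


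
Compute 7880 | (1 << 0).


7880 | (1 << 0) = 7880 | 1 = 7881

7881


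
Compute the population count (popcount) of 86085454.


0b101001000011000111101001110 has 13 set bits

13


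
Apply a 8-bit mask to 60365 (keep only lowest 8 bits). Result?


60365 & 255 = 205

205


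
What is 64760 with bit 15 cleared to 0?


64760 & ~(1 << 15) = 31992

31992


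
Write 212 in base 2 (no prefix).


212 = 11010100 in binary

11010100


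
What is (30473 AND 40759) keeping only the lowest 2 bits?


Step 1: 30473 & 40759 = 5889
Step 2: 5889 & 3 = 1

1


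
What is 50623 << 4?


0b1100010110111111 << 4 = 0b11000101101111110000 = 809968

809968


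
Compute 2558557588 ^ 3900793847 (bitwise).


0b10011000100000000111110110010100 ^ 0b11101000100000010110001111110111 = 0b1110000000000010001111001100011 = 1879121507

1879121507


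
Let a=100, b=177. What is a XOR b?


100 ^ 177 = 213

213


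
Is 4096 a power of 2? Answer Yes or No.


0b1000000000000. Only one bit set => Yes

Yes


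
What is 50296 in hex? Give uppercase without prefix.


50296 = C478 hex

C478


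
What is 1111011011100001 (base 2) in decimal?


1111011011100001 in decimal = 63201

63201


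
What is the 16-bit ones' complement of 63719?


63719 ^ 65535 = 1816

1816


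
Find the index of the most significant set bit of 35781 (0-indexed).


0b1000101111000101. Highest set bit at position 15

15


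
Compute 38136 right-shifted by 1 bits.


0b1001010011111000 >> 1 = 0b100101001111100 = 19068

19068


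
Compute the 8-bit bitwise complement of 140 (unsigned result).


~0b10001100 = 0b1110011 = 115 (8-bit unsigned)

115


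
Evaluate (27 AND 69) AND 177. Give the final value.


Step 1: 27 & 69 = 1
Step 2: 1 & 177 = 1

1


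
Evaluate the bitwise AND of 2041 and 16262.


0b11111111001 & 0b11111110000110 = 0b11110000000 = 1920

1920


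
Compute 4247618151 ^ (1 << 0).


4247618151 ^ (1 << 0) = 4247618151 ^ 1 = 4247618150

4247618150


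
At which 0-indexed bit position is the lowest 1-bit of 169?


0b10101001. Lowest set bit at position 0

0


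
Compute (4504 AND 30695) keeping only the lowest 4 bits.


Step 1: 4504 & 30695 = 4480
Step 2: 4480 & 15 = 0

0


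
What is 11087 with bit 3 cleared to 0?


11087 & ~(1 << 3) = 11079

11079


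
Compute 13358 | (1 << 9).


13358 | (1 << 9) = 13358 | 512 = 13870

13870


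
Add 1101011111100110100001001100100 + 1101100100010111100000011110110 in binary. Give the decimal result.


1101011111100110100001001100100 + 1101100100010111100000011110110 = 11011000011111110000001101011010 = 3632202586

3632202586


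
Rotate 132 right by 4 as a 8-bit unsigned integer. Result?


Rotate 0b10000100 right by 4 (8-bit) = 0b1001000 = 72

72


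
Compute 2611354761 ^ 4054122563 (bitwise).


0b10011011101001100001110010001001 ^ 0b11110001101001010000000001000011 = 0b1101010000000110001110011001010 = 1778588874

1778588874


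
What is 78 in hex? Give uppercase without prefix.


78 = 4E hex

4E


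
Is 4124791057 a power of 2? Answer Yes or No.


0b11110101110110110101000100010001. Multiple bits set => No

No


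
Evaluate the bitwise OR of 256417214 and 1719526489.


0b1111010010001001110110111110 | 0b1100110011111011110010001011001 = 0b1101111011111011111110111111111 = 1870527999

1870527999


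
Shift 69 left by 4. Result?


0b1000101 << 4 = 0b10001010000 = 1104

1104


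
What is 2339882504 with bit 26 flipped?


2339882504 ^ (1 << 26) = 2339882504 ^ 67108864 = 2406991368

2406991368


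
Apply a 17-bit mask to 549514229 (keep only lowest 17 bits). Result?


549514229 & 131071 = 60405

60405


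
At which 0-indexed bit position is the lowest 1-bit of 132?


0b10000100. Lowest set bit at position 2

2


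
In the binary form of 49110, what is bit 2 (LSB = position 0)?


0b1011111111010110, position 2 = 1

1


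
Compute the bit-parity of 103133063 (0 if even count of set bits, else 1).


0b110001001011010111110000111 has 15 ones => parity 1

1


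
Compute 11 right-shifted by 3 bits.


0b1011 >> 3 = 0b1 = 1

1


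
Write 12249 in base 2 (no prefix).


12249 = 10111111011001 in binary

10111111011001


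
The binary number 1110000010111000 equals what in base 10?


1110000010111000 in decimal = 57528

57528


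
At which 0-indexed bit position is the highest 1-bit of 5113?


0b1001111111001. Highest set bit at position 12

12


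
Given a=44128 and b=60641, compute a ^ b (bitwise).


44128 ^ 60641 = 16513

16513


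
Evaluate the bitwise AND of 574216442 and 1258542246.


0b100010001110011101100011111010 & 0b1001011000000111101010010100110 = 0b10000000011101000010100010 = 33673378

33673378


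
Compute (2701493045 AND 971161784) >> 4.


Step 1: 2701493045 & 971161784 = 553680944
Step 2: 553680944 >> 4 = 34605059

34605059


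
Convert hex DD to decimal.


DD hex = 221 decimal

221


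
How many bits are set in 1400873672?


0b1010011011111111010001011001000 has 17 set bits

17


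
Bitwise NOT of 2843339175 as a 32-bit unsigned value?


~0b10101001011110011110100110100111 = 0b1010110100001100001011001011000 = 1451628120 (32-bit unsigned)

1451628120


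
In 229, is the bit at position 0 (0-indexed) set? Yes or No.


0b11100101, bit 0 = 1. Yes

Yes


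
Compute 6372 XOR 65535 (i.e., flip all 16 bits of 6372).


6372 ^ 65535 = 59163

59163


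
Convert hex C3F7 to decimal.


C3F7 hex = 50167 decimal

50167


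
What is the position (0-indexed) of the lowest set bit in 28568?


0b110111110011000. Lowest set bit at position 3

3


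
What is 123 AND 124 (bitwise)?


0b1111011 & 0b1111100 = 0b1111000 = 120

120


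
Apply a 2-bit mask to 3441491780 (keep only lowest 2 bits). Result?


3441491780 & 3 = 0

0


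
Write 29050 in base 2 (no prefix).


29050 = 111000101111010 in binary

111000101111010


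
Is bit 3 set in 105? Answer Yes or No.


0b1101001, bit 3 = 1. Yes

Yes


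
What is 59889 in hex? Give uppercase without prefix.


59889 = E9F1 hex

E9F1


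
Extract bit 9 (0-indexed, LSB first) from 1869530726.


0b1101111011011101100011001100110, position 9 = 1

1


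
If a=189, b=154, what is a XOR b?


189 ^ 154 = 39

39


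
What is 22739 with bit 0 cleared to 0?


22739 & ~(1 << 0) = 22738

22738


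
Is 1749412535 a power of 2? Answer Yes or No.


0b1101000010001011110101010110111. Multiple bits set => No

No


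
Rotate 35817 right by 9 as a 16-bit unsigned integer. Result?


Rotate 0b1000101111101001 right by 9 (16-bit) = 0b1111010011000101 = 62661

62661


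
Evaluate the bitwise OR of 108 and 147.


0b1101100 | 0b10010011 = 0b11111111 = 255

255


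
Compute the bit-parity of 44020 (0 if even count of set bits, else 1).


0b1010101111110100 has 10 ones => parity 0

0


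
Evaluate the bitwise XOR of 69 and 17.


0b1000101 ^ 0b10001 = 0b1010100 = 84

84


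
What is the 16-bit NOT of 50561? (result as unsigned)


~0b1100010110000001 = 0b11101001111110 = 14974 (16-bit unsigned)

14974


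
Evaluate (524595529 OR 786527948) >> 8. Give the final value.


Step 1: 524595529 | 786527948 = 1072035789
Step 2: 1072035789 >> 8 = 4187639

4187639


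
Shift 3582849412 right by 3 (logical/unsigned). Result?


0b11010101100011011111000110000100 >> 3 = 0b11010101100011011111000110000 = 447856176

447856176


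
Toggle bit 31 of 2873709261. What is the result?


2873709261 ^ (1 << 31) = 2873709261 ^ 2147483648 = 726225613

726225613


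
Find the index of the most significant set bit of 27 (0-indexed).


0b11011. Highest set bit at position 4

4


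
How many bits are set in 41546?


0b1010001001001010 has 6 set bits

6


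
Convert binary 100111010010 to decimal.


100111010010 in decimal = 2514

2514


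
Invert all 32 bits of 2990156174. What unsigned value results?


2990156174 ^ 4294967295 = 1304811121

1304811121


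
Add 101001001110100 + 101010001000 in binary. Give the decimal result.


101001001110100 + 101010001000 = 101110011111100 = 23804

23804


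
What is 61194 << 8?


0b1110111100001010 << 8 = 0b111011110000101000000000 = 15665664

15665664


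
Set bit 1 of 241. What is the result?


241 | (1 << 1) = 241 | 2 = 243

243


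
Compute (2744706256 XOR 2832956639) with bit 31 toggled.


Step 1: 2744706256 ^ 2832956639 = 188979215
Step 2: 188979215 ^ (1 << 31) = 188979215 ^ 2147483648 = 2336462863

2336462863


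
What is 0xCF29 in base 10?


CF29 hex = 53033 decimal

53033


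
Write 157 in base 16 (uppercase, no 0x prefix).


157 = 9D hex

9D


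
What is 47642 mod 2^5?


47642 & 31 = 26

26


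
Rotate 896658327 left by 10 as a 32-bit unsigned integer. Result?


Rotate 0b110101011100011110101110010111 left by 10 (32-bit) = 0b11000111101011100101110011010101 = 3350093013

3350093013


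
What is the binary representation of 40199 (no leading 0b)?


40199 = 1001110100000111 in binary

1001110100000111


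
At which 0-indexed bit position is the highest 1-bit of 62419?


0b1111001111010011. Highest set bit at position 15

15


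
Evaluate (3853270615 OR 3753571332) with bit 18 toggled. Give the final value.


Step 1: 3853270615 | 3753571332 = 4290707031
Step 2: 4290707031 ^ (1 << 18) = 4290707031 ^ 262144 = 4290444887

4290444887
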